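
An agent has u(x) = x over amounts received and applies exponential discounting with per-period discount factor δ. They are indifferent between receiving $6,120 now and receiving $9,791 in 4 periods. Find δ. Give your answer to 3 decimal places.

Indifference means u(6120) = δ^4 · u(9791), so δ^4 = u(6120)/u(9791).
With u(x) = x: δ^4 = 6120/9791 = 0.62506.
Taking the 4th root: δ = 0.62506^(1/4) ≈ 0.889.

δ ≈ 0.889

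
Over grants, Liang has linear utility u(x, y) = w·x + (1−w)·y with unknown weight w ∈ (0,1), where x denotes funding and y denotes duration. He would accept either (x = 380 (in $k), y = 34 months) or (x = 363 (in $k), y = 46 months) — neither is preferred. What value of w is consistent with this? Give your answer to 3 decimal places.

Equating utilities: w·380 + (1−w)·34 = w·363 + (1−w)·46.
w·(380−363) = (1−w)·(46−34), i.e. w·17 = (1−w)·12.
Hence w = 12/(17+12) = 12/29 = 0.414.

w = 0.414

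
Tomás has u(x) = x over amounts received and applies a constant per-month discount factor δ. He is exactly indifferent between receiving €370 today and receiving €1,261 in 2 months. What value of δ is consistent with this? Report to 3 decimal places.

δ ≈ 0.542

Indifference means u(370) = δ^2 · u(1261), so δ^2 = u(370)/u(1261).
With u(x) = x: δ^2 = 370/1261 = 0.29342.
So δ = 0.29342^(1/2) ≈ 0.542.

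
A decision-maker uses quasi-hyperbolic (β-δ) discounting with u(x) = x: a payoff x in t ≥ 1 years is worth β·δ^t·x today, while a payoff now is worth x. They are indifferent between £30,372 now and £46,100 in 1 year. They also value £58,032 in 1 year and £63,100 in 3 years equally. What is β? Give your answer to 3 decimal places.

β ≈ 0.687

The second indifference involves only future payoffs, so β cancels: β·δ^1·58032 = β·δ^3·63100, giving δ^2 = 58032/63100 = 0.91968, so δ = 0.95900.
The first indifference: 30372 = β·δ·46100, so β = 30372/(δ·46100) = 30372/(0.95900·46100) ≈ 0.687.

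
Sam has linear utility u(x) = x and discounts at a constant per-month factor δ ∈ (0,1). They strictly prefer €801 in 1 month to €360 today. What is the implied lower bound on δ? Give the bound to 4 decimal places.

Comparing present values: 360 < δ·801.
Dividing through by 801 gives δ > 0.44944.

δ > 0.4494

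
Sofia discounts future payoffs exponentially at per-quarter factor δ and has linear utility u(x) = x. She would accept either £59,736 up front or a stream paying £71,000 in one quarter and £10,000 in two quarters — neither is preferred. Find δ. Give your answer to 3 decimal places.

Present value of the stream is 71000·δ + 10000·δ². Indifference gives 71000δ + 10000δ² = 59736.
Rearranged: 10000δ² + 71000δ − 59736 = 0.
δ = (−71000 + √(71000² + 4·10000·59736)) / (2·10000) = (−71000 + √7430440000.00) / 20000 ≈ 0.760.

δ ≈ 0.760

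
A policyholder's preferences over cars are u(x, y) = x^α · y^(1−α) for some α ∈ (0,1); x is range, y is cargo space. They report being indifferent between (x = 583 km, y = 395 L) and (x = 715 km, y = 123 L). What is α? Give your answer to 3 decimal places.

Set the two utilities equal: 583^α·395^(1−α) = 715^α·123^(1−α).
Taking logs: α·ln 583 + (1−α)·ln 395 = α·ln 715 + (1−α)·ln 123, i.e. α·-0.204095 = (1−α)·-1.166701.
Thus α·(-1.370796) = -1.166701, so α = -1.166701/-1.370796 ≈ 0.851.

α ≈ 0.851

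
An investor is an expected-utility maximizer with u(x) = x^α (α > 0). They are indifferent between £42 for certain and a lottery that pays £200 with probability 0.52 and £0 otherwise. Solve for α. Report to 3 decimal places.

α ≈ 0.419

The lottery's expected utility is 0.52·u(200) + 0.48·u(0) = 0.52·200^α (since u(0) = 0 for α > 0).
Indifference: 42^α = 0.52·200^α, so (42/200)^α = 0.52.
α = ln(0.52) / ln(42/200) = -0.653926/-1.560648 ≈ 0.419.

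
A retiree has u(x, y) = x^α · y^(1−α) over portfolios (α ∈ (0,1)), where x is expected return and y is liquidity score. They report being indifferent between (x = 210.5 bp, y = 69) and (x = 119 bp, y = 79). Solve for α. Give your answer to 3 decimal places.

α ≈ 0.192

Indifference: 210.5^α · 69^(1−α) = 119^α · 79^(1−α).
Rearrange to (210.5/119)^α = (79/69)^(1−α) and take logs: α·0.570362 = (1−α)·0.135341.
Thus α·(0.705703) = 0.135341, so α = 0.135341/0.705703 ≈ 0.192.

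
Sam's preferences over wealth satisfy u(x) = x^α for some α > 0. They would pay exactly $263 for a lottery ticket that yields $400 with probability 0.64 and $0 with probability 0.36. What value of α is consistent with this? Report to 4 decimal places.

α ≈ 1.0643

Since u(0) = 0, the lottery's EU is 0.64·400^α.
Indifference: 263^α = 0.64·400^α, so (263/400)^α = 0.64.
Taking logs: α·ln(263/400) = ln(0.64), so α = -0.4462871 / -0.4193105 ≈ 1.0643.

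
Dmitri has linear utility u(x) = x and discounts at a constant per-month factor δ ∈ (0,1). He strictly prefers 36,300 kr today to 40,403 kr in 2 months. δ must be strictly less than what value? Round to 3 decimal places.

δ < 0.948

The preference means 36300 > δ^2·40403.
Hence δ^2 < 36300/40403 = 0.89845, and x ↦ x^(1/2) is increasing on (0,∞).
δ < 0.89845^(1/2) = 0.948.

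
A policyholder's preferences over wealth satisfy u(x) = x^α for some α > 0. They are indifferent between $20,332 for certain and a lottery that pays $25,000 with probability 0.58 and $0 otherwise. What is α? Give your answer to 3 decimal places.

The lottery's expected utility is 0.58·u(25000) + 0.42·u(0) = 0.58·25000^α (since u(0) = 0 for α > 0).
Indifference: 20332^α = 0.58·25000^α, so (20332/25000)^α = 0.58.
Taking logs: α·ln(20332/25000) = ln(0.58), so α = -0.544727 / -0.206680 ≈ 2.636.

α ≈ 2.636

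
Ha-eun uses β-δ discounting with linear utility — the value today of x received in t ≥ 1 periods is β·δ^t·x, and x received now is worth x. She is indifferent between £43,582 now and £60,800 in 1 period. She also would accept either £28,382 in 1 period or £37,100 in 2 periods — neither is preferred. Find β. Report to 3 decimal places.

β ≈ 0.937

Both payoffs in the second observation are in the future, so β drops out: δ^1·28382 = δ^2·37100 ⇒ δ = 28382/37100 = 0.76501.
The first indifference: 43582 = β·δ·60800, so β = 43582/(δ·60800) = 43582/(0.76501·60800) ≈ 0.937.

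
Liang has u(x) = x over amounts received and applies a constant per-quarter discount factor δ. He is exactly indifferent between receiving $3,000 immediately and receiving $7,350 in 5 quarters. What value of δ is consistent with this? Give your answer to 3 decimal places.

δ ≈ 0.836

Indifference means u(3000) = δ^5 · u(7350), so δ^5 = u(3000)/u(7350).
With u(x) = x: δ^5 = 3000/7350 = 0.40816.
Taking the 5th root: δ = 0.40816^(1/5) ≈ 0.836.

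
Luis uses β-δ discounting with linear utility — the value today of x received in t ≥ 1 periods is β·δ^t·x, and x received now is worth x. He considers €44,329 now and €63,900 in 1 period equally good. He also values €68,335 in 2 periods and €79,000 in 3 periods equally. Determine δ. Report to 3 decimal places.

δ ≈ 0.865

Both payoffs in the second observation are in the future, so β drops out: δ^2·68335 = δ^3·79000 ⇒ δ = 68335/79000 = 0.86500.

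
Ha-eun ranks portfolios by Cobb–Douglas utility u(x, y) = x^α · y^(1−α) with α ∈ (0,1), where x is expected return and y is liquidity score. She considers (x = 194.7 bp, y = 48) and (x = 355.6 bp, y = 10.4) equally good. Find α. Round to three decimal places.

Indifference: 194.7^α · 48^(1−α) = 355.6^α · 10.4^(1−α).
(194.7/355.6)^α = (10.4/48)^(1−α); take logs: α·ln(194.7/355.6) = (1−α)·ln(10.4/48), i.e. α·-0.602347 = (1−α)·-1.529395.
Thus α·(-2.131742) = -1.529395, so α = -1.529395/-2.131742 ≈ 0.717.

α ≈ 0.717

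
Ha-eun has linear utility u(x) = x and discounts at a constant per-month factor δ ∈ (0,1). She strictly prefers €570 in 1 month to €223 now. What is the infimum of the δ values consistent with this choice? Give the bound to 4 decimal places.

The preference means 223 < δ·570.
So δ > 223/570 = 0.39123.

δ > 0.3912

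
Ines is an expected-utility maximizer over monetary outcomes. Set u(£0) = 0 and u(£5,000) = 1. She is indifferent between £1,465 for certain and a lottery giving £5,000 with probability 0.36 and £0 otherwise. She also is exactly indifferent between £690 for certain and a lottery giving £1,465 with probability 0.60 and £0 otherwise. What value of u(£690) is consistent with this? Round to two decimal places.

The first gamble pins u(£1,465): it must equal 0.36·1 + 0.64·0 = 0.36.
The second indifference gives u(£690) = 0.60·u(£1,465) + 0.40·u(£0) = 0.60·0.36 + 0.40·0.00 = 0.2160.

0.22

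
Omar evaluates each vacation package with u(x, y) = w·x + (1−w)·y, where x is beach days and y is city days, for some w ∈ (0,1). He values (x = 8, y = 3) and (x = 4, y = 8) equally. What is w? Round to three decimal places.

Equating utilities: w·8 + (1−w)·3 = w·4 + (1−w)·8.
Rearranging, 4·w − 5·(1−w) = 0.
Hence w = 5/(4+5) = 5/9 = 0.556.

w = 0.556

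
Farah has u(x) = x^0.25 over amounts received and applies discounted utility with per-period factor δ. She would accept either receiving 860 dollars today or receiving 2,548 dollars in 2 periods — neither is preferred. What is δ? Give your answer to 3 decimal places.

Indifference means u(860) = δ^2 · u(2548), so δ^2 = u(860)/u(2548).
With u(x) = x^0.25: δ^2 = 860^0.25/2548^0.25 = (860/2548)^0.25 = 0.76221.
Hence δ = (0.76221)^(1/2) = 0.87305.

δ ≈ 0.873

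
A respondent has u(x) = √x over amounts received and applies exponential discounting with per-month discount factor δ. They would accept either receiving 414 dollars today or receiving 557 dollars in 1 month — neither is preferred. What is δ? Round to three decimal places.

Equating discounted utilities: u(414) = δ·u(557) ⇒ δ = u(414)/u(557).
With u(x) = √x: δ = √414/√557 = √(414/557) = 0.86213.

δ ≈ 0.862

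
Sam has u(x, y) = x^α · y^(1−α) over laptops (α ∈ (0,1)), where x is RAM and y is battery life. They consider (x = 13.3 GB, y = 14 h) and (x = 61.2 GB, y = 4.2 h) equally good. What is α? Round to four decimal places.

Set the two utilities equal: 13.3^α·14^(1−α) = 61.2^α·4.2^(1−α).
(13.3/61.2)^α = (4.2/14)^(1−α); take logs: α·ln(13.3/61.2) = (1−α)·ln(4.2/14), i.e. α·-1.5263832 = (1−α)·-1.2039728.
So α/(1−α) = (-1.2039728)/(-1.5263832) = 0.7887749, and α = 0.7887749/1.7887749 ≈ 0.4410.

α ≈ 0.4410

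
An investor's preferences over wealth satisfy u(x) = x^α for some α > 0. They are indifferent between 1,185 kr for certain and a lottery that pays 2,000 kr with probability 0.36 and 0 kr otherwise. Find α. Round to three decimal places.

EU(lottery) = 0.36·2000^α + 0.64·0 = 0.36·2000^α.
Equating: 1185^α = 0.36·2000^α, i.e. 0.5925^α = 0.36.
Take logs: α = ln 0.36 / ln(1185/2000) ≈ 1.95193.

α ≈ 1.952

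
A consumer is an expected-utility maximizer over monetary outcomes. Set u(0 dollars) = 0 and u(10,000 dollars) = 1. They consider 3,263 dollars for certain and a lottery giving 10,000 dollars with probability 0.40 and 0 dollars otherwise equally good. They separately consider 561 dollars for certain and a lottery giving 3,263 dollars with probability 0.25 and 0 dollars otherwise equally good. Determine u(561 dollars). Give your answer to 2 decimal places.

From the first indifference, u(3,263 dollars) = 0.40·u(10,000 dollars) + 0.60·u(0 dollars) = 0.40·1 + 0.60·0 = 0.40.
Chaining: u(561 dollars) = 0.25·0.40 + 0.75·0.00 = 0.1000.

0.10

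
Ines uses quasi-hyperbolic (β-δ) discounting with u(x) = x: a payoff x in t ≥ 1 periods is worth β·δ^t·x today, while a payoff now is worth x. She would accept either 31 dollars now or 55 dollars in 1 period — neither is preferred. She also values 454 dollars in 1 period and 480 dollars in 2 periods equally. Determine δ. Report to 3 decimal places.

δ ≈ 0.946

From the later pair, β·δ^1·454 = β·δ^2·480; dividing through, δ = 454/480 = 0.94583.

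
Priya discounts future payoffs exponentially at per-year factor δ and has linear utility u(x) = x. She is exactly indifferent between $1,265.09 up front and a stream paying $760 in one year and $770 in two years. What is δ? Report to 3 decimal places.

Equating present values: 1265.09 = 760δ + 770δ².
So 770δ² + 760δ − 1265.09 = 0.
The positive root is δ = [−760 + √(760² + 4·770·1265.09)] / (2·770) = (−760 + 2115.201)/1540 ≈ 0.880.

δ ≈ 0.880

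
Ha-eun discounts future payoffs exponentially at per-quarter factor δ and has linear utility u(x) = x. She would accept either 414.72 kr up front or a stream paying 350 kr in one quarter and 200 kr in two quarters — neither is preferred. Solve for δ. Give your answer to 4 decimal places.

Present value of the stream is 350·δ + 200·δ². Indifference gives 350δ + 200δ² = 414.72.
So 200δ² + 350δ − 414.72 = 0.
δ = (−350 + √(350² + 4·200·414.72)) / (2·200) = (−350 + √454276.00) / 400 ≈ 0.8100.

δ ≈ 0.8100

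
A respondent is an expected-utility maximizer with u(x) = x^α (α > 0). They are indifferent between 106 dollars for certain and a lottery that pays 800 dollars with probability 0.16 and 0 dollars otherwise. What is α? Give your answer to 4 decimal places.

α ≈ 0.9067

The lottery's expected utility is 0.16·u(800) + 0.84·u(0) = 0.16·800^α (since u(0) = 0 for α > 0).
Indifference: 106^α = 0.16·800^α, so (106/800)^α = 0.16.
Take logs: α = ln 0.16 / ln(106/800) ≈ 0.906692.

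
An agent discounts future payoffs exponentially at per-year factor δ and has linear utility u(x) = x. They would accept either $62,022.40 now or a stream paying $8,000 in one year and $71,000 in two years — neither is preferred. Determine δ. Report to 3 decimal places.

The stream is worth 8000δ + 71000δ² today, so 8000δ + 71000δ² = 62022.40.
So 71000δ² + 8000δ − 62022.40 = 0.
δ = (−8000 + √(8000² + 4·71000·62022.40)) / (2·71000) = (−8000 + √17678361600.00) / 142000 ≈ 0.880.

δ ≈ 0.880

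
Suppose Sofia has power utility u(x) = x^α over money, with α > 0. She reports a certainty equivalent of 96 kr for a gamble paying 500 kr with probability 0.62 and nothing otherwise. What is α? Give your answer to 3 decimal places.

EU(lottery) = 0.62·500^α + 0.38·0 = 0.62·500^α.
Setting u(96) equal to that: 96^α = 0.62·500^α ⇒ (96/500)^α = 0.62.
α = ln(0.62) / ln(96/500) = -0.478036/-1.650260 ≈ 0.290.

α ≈ 0.290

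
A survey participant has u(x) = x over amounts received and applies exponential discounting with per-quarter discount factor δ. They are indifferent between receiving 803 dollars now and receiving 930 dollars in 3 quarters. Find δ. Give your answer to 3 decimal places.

Equating discounted utilities: u(803) = δ^3·u(930) ⇒ δ^3 = u(803)/u(930).
With u(x) = x: δ^3 = 803/930 = 0.86344.
So δ = 0.86344^(1/3) ≈ 0.952.

δ ≈ 0.952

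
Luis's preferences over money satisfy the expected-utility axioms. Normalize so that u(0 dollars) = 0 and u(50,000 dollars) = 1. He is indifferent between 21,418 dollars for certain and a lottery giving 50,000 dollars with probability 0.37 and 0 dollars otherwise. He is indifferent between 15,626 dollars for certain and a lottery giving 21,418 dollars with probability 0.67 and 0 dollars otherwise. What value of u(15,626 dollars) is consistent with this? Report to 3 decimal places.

The first gamble pins u(21,418 dollars): it must equal 0.37·1 + 0.63·0 = 0.37.
Then u(15,626 dollars) = 0.67·u(21,418 dollars) + 0.33·u(0 dollars) = 0.67·0.37 + 0.33·0.00 = 0.2479.

0.248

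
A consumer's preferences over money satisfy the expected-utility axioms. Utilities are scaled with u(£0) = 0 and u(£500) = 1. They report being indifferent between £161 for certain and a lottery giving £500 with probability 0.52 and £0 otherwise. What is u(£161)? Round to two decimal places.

By the standard-gamble method, u(£161) is just the indifference probability on the best outcome: 0.52.

0.52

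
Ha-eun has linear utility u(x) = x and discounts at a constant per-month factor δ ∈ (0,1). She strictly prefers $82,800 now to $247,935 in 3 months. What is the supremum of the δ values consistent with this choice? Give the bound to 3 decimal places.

Comparing present values: 82800 > δ^3·247935.
Hence δ^3 < 82800/247935 = 0.33396, and x ↦ x^(1/3) is increasing on (0,∞).
δ < 0.33396^(1/3) = 0.694.

δ < 0.694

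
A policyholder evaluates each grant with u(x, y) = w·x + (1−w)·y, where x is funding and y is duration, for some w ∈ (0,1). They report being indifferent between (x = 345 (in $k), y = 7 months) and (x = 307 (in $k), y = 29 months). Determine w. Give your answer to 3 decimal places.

w = 0.367

Indifference: w·345 + (1−w)·7 = w·307 + (1−w)·29.
w·(345−307) = (1−w)·(29−7), i.e. w·38 = (1−w)·22.
The marginal rate of substitution is 22/38, so w = 22/(38+22) = 0.367.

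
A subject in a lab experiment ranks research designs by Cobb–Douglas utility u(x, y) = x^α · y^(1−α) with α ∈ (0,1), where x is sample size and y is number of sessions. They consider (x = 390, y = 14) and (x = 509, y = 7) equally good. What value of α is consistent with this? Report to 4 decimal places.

α ≈ 0.7224

The Cobb–Douglas utilities coincide, so 390^α·14^(1−α) = 509^α·7^(1−α).
Taking logs: α·ln 390 + (1−α)·ln 14 = α·ln 509 + (1−α)·ln 7, i.e. α·-0.2663013 = (1−α)·-0.6931472.
Thus α·(-0.9594485) = -0.6931472, so α = -0.6931472/-0.9594485 ≈ 0.7224.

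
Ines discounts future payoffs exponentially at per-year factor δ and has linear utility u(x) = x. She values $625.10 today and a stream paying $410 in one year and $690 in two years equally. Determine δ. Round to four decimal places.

The stream is worth 410δ + 690δ² today, so 410δ + 690δ² = 625.10.
So 690δ² + 410δ − 625.10 = 0.
δ = (−410 + √(410² + 4·690·625.10)) / (2·690) = (−410 + √1893376.00) / 1380 ≈ 0.7000.

δ ≈ 0.7000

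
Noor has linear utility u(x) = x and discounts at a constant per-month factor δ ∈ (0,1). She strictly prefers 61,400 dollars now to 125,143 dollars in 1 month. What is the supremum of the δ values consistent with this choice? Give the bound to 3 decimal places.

δ < 0.491

Under u(x) = x this choice says 61400 > δ·125143.
Dividing through by 125143 gives δ < 0.49064.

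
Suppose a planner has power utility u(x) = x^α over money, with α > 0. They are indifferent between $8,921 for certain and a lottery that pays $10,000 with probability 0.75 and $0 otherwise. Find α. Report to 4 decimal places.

EU(lottery) = 0.75·10000^α + 0.25·0 = 0.75·10000^α.
Equating: 8921^α = 0.75·10000^α, i.e. 0.8921^α = 0.75.
Taking logs: α·ln(8921/10000) = ln(0.75), so α = -0.2876821 / -0.1141770 ≈ 2.5196.

α ≈ 2.5196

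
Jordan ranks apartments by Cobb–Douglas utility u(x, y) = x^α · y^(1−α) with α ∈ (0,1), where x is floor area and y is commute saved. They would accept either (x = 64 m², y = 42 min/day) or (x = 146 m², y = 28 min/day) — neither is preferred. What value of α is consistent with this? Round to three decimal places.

Indifference: 64^α · 42^(1−α) = 146^α · 28^(1−α).
Rearrange to (64/146)^α = (28/42)^(1−α) and take logs: α·-0.824724 = (1−α)·-0.405465.
So α/(1−α) = (-0.405465)/(-0.824724) = 0.491637, and α = 0.491637/1.491637 ≈ 0.330.

α ≈ 0.330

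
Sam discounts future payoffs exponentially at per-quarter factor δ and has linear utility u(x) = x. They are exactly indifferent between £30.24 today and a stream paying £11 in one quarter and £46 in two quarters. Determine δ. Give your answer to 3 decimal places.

Present value of the stream is 11·δ + 46·δ². Indifference gives 11δ + 46δ² = 30.24.
That is, 46δ² + 11δ − 30.24 = 0, a quadratic in δ.
The positive root is δ = [−11 + √(11² + 4·46·30.24)] / (2·46) = (−11 + 75.400)/92 ≈ 0.700.

δ ≈ 0.700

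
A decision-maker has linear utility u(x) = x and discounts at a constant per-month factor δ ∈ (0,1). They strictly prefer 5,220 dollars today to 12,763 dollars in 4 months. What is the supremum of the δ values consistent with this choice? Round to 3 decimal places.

δ < 0.800

Comparing present values: 5220 > δ^4·12763.
So δ^4 < 5220/12763 = 0.40899; taking the 4th root of both positive sides preserves the inequality.
δ < 0.40899^(1/4) = 0.800.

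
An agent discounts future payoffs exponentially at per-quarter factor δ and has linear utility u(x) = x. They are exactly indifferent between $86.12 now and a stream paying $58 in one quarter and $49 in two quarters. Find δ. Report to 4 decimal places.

δ ≈ 0.8600

Present value of the stream is 58·δ + 49·δ². Indifference gives 58δ + 49δ² = 86.12.
So 49δ² + 58δ − 86.12 = 0.
The positive root is δ = [−58 + √(58² + 4·49·86.12)] / (2·49) = (−58 + 142.280)/98 ≈ 0.8600.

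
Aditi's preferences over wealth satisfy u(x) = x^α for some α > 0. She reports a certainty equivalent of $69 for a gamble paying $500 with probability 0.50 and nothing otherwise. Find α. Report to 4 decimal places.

The lottery's expected utility is 0.50·u(500) + 0.50·u(0) = 0.50·500^α (since u(0) = 0 for α > 0).
Indifference: 69^α = 0.50·500^α, so (69/500)^α = 0.50.
Taking logs: α·ln(69/500) = ln(0.50), so α = -0.6931472 / -1.9805016 ≈ 0.3500.

α ≈ 0.3500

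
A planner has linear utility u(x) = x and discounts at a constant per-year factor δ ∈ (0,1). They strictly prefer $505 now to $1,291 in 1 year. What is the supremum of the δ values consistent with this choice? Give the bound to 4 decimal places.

δ < 0.3912

Under u(x) = x this choice says 505 > δ·1291.
So δ < 505/1291 = 0.39117.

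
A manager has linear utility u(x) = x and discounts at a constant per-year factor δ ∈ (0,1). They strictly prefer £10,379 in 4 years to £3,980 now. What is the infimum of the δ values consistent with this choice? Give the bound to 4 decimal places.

The preference means 3980 < δ^4·10379.
So δ^4 > 3980/10379 = 0.38347; taking the 4th root of both positive sides preserves the inequality.
δ > 0.38347^(1/4) = 0.7869.

δ > 0.7869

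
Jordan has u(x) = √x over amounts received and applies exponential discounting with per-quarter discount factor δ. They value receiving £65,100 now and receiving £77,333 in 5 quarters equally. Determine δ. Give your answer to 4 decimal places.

δ ≈ 0.9829

The payoff in 5 quarters is discounted by δ^5, so u(65100) = δ^5·u(77333) and δ^5 = u(65100)/u(77333).
With u(x) = √x: δ^5 = √65100/√77333 = √(65100/77333) = 0.91750.
So δ = 0.91750^(1/5) ≈ 0.9829.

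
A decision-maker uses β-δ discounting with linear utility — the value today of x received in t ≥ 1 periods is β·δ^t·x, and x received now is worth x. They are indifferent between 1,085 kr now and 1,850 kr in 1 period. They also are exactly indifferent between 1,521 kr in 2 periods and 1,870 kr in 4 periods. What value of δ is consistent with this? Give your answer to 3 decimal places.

δ ≈ 0.902

From the later pair, β·δ^2·1521 = β·δ^4·1870; dividing through, δ^2 = 1521/1870 = 0.81337, so δ = 0.90187.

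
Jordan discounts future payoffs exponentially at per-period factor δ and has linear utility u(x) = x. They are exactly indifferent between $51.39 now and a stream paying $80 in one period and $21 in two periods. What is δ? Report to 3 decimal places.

δ ≈ 0.560

Present value of the stream is 80·δ + 21·δ². Indifference gives 80δ + 21δ² = 51.39.
Rearranged: 21δ² + 80δ − 51.39 = 0.
By the quadratic formula (taking the positive root), δ = (−80 + √10716.76) / 42 ≈ 0.560.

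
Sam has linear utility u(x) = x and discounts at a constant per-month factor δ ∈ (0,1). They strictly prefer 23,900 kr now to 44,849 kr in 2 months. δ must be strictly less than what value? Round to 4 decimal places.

The preference means 23900 > δ^2·44849.
Hence δ^2 < 23900/44849 = 0.53290, and x ↦ x^(1/2) is increasing on (0,∞).
δ < (23900/44849)^(1/2) ≈ 0.7300.

δ < 0.7300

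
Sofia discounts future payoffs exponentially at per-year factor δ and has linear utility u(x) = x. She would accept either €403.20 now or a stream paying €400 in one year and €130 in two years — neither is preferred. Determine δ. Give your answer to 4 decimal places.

δ ≈ 0.8000

Present value of the stream is 400·δ + 130·δ². Indifference gives 400δ + 130δ² = 403.20.
Rearranged: 130δ² + 400δ − 403.20 = 0.
By the quadratic formula (taking the positive root), δ = (−400 + √369664.00) / 260 ≈ 0.8000.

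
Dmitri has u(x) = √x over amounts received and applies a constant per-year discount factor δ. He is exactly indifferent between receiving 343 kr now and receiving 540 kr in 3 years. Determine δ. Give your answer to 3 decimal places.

δ ≈ 0.927

The payoff in 3 years is discounted by δ^3, so u(343) = δ^3·u(540) and δ^3 = u(343)/u(540).
Since u(x) = √x, δ^3 = √(343/540) = 0.79699.
Taking the cube root: δ = 0.79699^(1/3) ≈ 0.927.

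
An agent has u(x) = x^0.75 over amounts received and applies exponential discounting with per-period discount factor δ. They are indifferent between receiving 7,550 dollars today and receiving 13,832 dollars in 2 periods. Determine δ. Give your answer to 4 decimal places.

δ ≈ 0.7969

Equating discounted utilities: u(7550) = δ^2·u(13832) ⇒ δ^2 = u(7550)/u(13832).
Since u(x) = x^0.75, δ^2 = (7550/13832)^0.75 = 0.54584^0.75 = 0.63503.
So δ = 0.63503^(1/2) ≈ 0.7969.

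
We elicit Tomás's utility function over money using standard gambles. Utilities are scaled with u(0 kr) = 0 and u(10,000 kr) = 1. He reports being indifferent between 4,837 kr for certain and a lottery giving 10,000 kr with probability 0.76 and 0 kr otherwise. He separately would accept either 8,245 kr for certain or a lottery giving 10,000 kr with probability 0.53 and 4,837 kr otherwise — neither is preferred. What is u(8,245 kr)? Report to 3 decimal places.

0.887

The first gamble pins u(4,837 kr): it must equal 0.76·1 + 0.24·0 = 0.76.
Then u(8,245 kr) = 0.53·u(10,000 kr) + 0.47·u(4,837 kr) = 0.53·1.00 + 0.47·0.76 = 0.8872.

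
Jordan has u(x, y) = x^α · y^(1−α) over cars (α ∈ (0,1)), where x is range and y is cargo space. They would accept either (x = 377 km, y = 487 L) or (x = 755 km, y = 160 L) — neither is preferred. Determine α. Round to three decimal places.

α ≈ 0.616

The Cobb–Douglas utilities coincide, so 377^α·487^(1−α) = 755^α·160^(1−α).
(377/755)^α = (160/487)^(1−α); take logs: α·ln(377/755) = (1−α)·ln(160/487), i.e. α·-0.694473 = (1−α)·-1.113090.
So α/(1−α) = (-1.113090)/(-0.694473) = 1.602784, and α = 1.602784/2.602784 ≈ 0.616.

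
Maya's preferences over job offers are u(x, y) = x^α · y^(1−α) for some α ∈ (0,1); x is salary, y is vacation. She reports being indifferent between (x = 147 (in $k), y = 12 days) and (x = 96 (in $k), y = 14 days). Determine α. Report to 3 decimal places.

Indifference: 147^α · 12^(1−α) = 96^α · 14^(1−α).
Taking logs: α·ln 147 + (1−α)·ln 12 = α·ln 96 + (1−α)·ln 14, i.e. α·0.426084 = (1−α)·0.154151.
With A = 0.426084 and B = 0.154151: α·A = (1−α)·B, so α = B/(A+B) = 0.154151/0.580235 ≈ 0.266.

α ≈ 0.266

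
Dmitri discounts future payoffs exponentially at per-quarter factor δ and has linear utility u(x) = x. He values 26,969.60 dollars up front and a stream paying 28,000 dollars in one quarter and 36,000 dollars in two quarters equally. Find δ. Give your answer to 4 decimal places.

δ ≈ 0.5600

Present value of the stream is 28000·δ + 36000·δ². Indifference gives 28000δ + 36000δ² = 26969.60.
So 36000δ² + 28000δ − 26969.60 = 0.
The positive root is δ = [−28000 + √(28000² + 4·36000·26969.60)] / (2·36000) = (−28000 + 68320.000)/72000 ≈ 0.5600.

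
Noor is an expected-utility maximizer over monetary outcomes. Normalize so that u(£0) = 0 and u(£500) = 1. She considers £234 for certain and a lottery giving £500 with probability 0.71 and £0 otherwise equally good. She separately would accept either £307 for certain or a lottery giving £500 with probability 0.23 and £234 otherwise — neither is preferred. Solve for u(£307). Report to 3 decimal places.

0.777

First, u(£234) = 0.71·u(£500) + 0.29·u(£0) = 0.71.
Then u(£307) = 0.23·u(£500) + 0.77·u(£234) = 0.23·1.00 + 0.77·0.71 = 0.7767.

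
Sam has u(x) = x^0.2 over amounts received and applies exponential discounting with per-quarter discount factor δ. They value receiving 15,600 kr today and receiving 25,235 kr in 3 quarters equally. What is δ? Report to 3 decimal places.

δ ≈ 0.968

Equating discounted utilities: u(15600) = δ^3·u(25235) ⇒ δ^3 = u(15600)/u(25235).
Since u(x) = x^0.2, δ^3 = (15600/25235)^0.2 = 0.61819^0.2 = 0.90829.
So δ = 0.90829^(1/3) ≈ 0.968.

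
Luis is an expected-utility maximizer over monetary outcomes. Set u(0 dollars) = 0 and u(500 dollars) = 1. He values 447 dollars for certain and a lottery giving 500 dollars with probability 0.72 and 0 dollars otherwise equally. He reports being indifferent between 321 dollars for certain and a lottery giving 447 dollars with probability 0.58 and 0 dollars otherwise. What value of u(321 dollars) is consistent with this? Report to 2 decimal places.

From the first indifference, u(447 dollars) = 0.72·u(500 dollars) + 0.28·u(0 dollars) = 0.72·1 + 0.28·0 = 0.72.
Then u(321 dollars) = 0.58·u(447 dollars) + 0.42·u(0 dollars) = 0.58·0.72 + 0.42·0.00 = 0.4176.

0.42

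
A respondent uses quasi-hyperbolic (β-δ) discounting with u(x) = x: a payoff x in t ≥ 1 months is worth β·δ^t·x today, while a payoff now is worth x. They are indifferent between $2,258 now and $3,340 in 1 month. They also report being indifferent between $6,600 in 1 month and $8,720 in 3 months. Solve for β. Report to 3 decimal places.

β ≈ 0.777

From the later pair, β·δ^1·6600 = β·δ^3·8720; dividing through, δ^2 = 6600/8720 = 0.75688, so δ = 0.86999.
Now use the now-vs-future pair: 2258 = β·δ·3340 gives β = 2258/(0.86999·3340) ≈ 0.777.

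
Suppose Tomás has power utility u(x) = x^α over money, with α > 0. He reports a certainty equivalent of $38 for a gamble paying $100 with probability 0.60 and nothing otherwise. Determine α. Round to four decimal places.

The lottery's expected utility is 0.60·u(100) + 0.40·u(0) = 0.60·100^α (since u(0) = 0 for α > 0).
Setting u(38) equal to that: 38^α = 0.60·100^α ⇒ (38/100)^α = 0.60.
Take logs: α = ln 0.60 / ln(38/100) ≈ 0.527939.

α ≈ 0.5279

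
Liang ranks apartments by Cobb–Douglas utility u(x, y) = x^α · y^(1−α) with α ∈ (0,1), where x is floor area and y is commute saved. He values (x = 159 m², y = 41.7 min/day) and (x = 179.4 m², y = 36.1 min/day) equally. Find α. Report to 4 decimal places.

α ≈ 0.5443

The Cobb–Douglas utilities coincide, so 159^α·41.7^(1−α) = 179.4^α·36.1^(1−α).
Taking logs: α·ln 159 + (1−α)·ln 41.7 = α·ln 179.4 + (1−α)·ln 36.1, i.e. α·-0.1207137 = (1−α)·-0.1442083.
So α/(1−α) = (-0.1442083)/(-0.1207137) = 1.1946308, and α = 1.1946308/2.1946308 ≈ 0.5443.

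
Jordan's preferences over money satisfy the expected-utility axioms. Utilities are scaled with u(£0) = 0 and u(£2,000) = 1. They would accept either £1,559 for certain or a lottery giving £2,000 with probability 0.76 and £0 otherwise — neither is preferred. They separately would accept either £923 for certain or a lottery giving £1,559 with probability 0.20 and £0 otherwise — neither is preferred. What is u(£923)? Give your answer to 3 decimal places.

From the first indifference, u(£1,559) = 0.76·u(£2,000) + 0.24·u(£0) = 0.76·1 + 0.24·0 = 0.76.
Then u(£923) = 0.20·u(£1,559) + 0.80·u(£0) = 0.20·0.76 + 0.80·0.00 = 0.1520.

0.152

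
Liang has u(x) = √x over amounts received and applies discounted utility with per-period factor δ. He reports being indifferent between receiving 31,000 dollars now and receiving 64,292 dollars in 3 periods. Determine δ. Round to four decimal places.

The payoff in 3 periods is discounted by δ^3, so u(31000) = δ^3·u(64292) and δ^3 = u(31000)/u(64292).
With u(x) = √x: δ^3 = √31000/√64292 = √(31000/64292) = 0.69439.
Hence δ = (0.69439)^(1/3) = 0.885525.

δ ≈ 0.8855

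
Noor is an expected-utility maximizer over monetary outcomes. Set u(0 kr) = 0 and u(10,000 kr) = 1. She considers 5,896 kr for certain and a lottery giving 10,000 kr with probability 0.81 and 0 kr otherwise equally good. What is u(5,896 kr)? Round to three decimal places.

By the standard-gamble method, u(5,896 kr) is just the indifference probability on the best outcome: 0.81.

0.810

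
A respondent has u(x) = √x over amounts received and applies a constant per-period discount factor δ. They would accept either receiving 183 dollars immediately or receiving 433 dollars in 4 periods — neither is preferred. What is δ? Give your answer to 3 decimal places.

δ ≈ 0.898

The payoff in 4 periods is discounted by δ^4, so u(183) = δ^4·u(433) and δ^4 = u(183)/u(433).
Since u(x) = √x, δ^4 = √(183/433) = 0.65010.
So δ = 0.65010^(1/4) ≈ 0.898.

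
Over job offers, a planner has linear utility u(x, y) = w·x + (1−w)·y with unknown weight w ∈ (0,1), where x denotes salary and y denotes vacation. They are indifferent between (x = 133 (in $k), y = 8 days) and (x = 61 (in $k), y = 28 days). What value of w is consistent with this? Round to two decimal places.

w = 0.22

Equating utilities: w·133 + (1−w)·8 = w·61 + (1−w)·28.
w·(133−61) = (1−w)·(28−8), i.e. w·72 = (1−w)·20.
The marginal rate of substitution is 20/72, so w = 20/(72+20) = 0.22.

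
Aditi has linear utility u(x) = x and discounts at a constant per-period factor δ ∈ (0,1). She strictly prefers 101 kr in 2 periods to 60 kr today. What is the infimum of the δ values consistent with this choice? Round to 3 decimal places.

Comparing present values: 60 < δ^2·101.
Hence δ^2 > 60/101 = 0.59406, and x ↦ x^(1/2) is increasing on (0,∞).
δ > 0.59406^(1/2) = 0.771.

δ > 0.771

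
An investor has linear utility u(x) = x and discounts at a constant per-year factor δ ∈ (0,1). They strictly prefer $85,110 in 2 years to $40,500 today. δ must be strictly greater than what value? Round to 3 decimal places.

Comparing present values: 40500 < δ^2·85110.
Hence δ^2 > 40500/85110 = 0.47585, and x ↦ x^(1/2) is increasing on (0,∞).
δ > (40500/85110)^(1/2) ≈ 0.690.

δ > 0.690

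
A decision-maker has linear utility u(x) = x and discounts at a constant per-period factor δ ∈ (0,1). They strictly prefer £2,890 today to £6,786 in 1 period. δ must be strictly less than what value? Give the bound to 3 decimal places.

Under u(x) = x this choice says 2890 > δ·6786.
Dividing through by 6786 gives δ < 0.42588.

δ < 0.426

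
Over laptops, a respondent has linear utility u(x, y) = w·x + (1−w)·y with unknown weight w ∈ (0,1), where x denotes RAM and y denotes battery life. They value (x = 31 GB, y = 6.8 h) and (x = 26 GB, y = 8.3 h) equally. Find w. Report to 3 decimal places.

Equating utilities: w·31 + (1−w)·6.8 = w·26 + (1−w)·8.3.
w·(31−26) = (1−w)·(8.3−6.8), i.e. w·5 = (1−w)·1.5.
So w/(1−w) = 1.5/5 = 0.3000, giving w = 1.5/(5+1.5) = 0.231.

w = 0.231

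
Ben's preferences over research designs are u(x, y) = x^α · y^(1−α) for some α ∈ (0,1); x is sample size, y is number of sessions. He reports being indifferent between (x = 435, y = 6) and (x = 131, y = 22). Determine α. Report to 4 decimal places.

Set the two utilities equal: 435^α·6^(1−α) = 131^α·22^(1−α).
Rearrange to (435/131)^α = (22/6)^(1−α) and take logs: α·1.2001487 = (1−α)·1.2992830.
With A = 1.2001487 and B = 1.2992830: α·A = (1−α)·B, so α = B/(A+B) = 1.2992830/2.4994317 ≈ 0.5198.

α ≈ 0.5198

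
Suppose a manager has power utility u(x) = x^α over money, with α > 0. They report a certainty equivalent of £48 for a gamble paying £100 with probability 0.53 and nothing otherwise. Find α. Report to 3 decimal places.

Since u(0) = 0, the lottery's EU is 0.53·100^α.
Equating: 48^α = 0.53·100^α, i.e. 0.4800^α = 0.53.
Take logs: α = ln 0.53 / ln(48/100) ≈ 0.86499.

α ≈ 0.865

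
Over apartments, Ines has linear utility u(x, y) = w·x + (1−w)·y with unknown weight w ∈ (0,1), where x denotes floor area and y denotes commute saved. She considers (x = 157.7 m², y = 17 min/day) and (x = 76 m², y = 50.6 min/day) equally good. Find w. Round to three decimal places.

w = 0.291

u(157.7,17) = u(76,50.6) means w·157.7 + (1−w)·17 = w·76 + (1−w)·50.6.
Rearranging, 81.7·w − 33.6·(1−w) = 0.
Hence w = 33.6/(81.7+33.6) = 33.6/115.3 = 0.291.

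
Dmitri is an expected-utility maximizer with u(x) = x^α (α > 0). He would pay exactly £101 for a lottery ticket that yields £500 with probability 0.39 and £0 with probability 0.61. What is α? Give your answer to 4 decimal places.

Since u(0) = 0, the lottery's EU is 0.39·500^α.
Equating: 101^α = 0.39·500^α, i.e. 0.2020^α = 0.39.
α = ln(0.39) / ln(101/500) = -0.9416085/-1.5994876 ≈ 0.5887.

α ≈ 0.5887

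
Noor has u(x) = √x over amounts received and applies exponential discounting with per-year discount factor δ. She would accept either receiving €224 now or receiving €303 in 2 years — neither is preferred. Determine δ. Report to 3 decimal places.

δ ≈ 0.927

The payoff in 2 years is discounted by δ^2, so u(224) = δ^2·u(303) and δ^2 = u(224)/u(303).
With u(x) = √x: δ^2 = √224/√303 = √(224/303) = 0.85981.
So δ = 0.85981^(1/2) ≈ 0.927.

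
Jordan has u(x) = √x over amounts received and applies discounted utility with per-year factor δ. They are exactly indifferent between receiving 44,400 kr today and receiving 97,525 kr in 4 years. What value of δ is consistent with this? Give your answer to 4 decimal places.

Equating discounted utilities: u(44400) = δ^4·u(97525) ⇒ δ^4 = u(44400)/u(97525).
With u(x) = √x: δ^4 = √44400/√97525 = √(44400/97525) = 0.67474.
Taking the 4th root: δ = 0.67474^(1/4) ≈ 0.9063.

δ ≈ 0.9063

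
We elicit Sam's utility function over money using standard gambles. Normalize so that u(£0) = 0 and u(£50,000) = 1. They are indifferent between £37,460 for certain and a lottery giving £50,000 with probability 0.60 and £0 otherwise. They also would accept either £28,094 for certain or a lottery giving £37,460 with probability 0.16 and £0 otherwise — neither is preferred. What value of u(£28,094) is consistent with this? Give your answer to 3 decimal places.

From the first indifference, u(£37,460) = 0.60·u(£50,000) + 0.40·u(£0) = 0.60·1 + 0.40·0 = 0.60.
Chaining: u(£28,094) = 0.16·0.60 + 0.84·0.00 = 0.0960.

0.096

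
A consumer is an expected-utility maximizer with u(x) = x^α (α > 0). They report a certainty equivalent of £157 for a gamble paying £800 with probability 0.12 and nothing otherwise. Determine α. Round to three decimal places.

α ≈ 1.302

The lottery's expected utility is 0.12·u(800) + 0.88·u(0) = 0.12·800^α (since u(0) = 0 for α > 0).
Setting u(157) equal to that: 157^α = 0.12·800^α ⇒ (157/800)^α = 0.12.
Taking logs: α·ln(157/800) = ln(0.12), so α = -2.120264 / -1.628366 ≈ 1.302.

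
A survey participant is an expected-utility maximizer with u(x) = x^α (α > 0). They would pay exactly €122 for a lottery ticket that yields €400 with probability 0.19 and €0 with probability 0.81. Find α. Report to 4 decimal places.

EU(lottery) = 0.19·400^α + 0.81·0 = 0.19·400^α.
Setting u(122) equal to that: 122^α = 0.19·400^α ⇒ (122/400)^α = 0.19.
Take logs: α = ln 0.19 / ln(122/400) ≈ 1.398577.

α ≈ 1.3986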